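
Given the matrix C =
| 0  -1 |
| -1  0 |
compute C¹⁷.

[[0, -1], [-1, 0]]

C² = I (check: tr C = 0 and det C = -1), so C¹⁷ = C since 17 is odd.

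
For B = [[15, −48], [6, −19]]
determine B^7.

tr B = −4 and det B = 3, so the characteristic polynomial is λ² − (−4)λ + (3) with roots −1 and −3.
Eigenvectors give P = [[−3, 8], [−1, 3]] with P⁻¹ = [[−3, 8], [−1, 3]], and B = P·diag(−1, −3)·P⁻¹.
Then B^7 = P·diag(−1, −2187)·P⁻¹ = [[3, −17496], [1, −6561]] · [[−3, 8], [−1, 3]] = [[17487, −52464], [6558, −19675]].

[[17487, −52464], [6558, −19675]]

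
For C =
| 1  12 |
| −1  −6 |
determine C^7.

[[6049, 24708], [−2059, −8364]]

tr C = −5 and det C = 6, so the characteristic polynomial is λ² − (−5)λ + (6) with roots −2 and −3.
Eigenvectors give P = [[4, −3], [−1, 1]] with P⁻¹ = [[1, 3], [1, 4]], and C = P·diag(−2, −3)·P⁻¹.
Then C^7 = P·diag(−128, −2187)·P⁻¹ = [[−512, 6561], [128, −2187]] · [[1, 3], [1, 4]] = [[6049, 24708], [−2059, −8364]].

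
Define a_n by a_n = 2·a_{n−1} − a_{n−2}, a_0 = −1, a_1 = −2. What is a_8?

−9

With companion matrix M = [[2, −1], [1, 0]], [a_n, a_{n−1}]ᵀ = M·[a_{n−1}, a_{n−2}]ᵀ, so [a_8, a_7]ᵀ = M^7·[a_1, a_0]ᵀ.
M^7 = [[8, −7], [7, −6]], giving [a_8, a_7]ᵀ = [[−9], [−8]].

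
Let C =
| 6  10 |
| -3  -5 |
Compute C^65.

C² = C (a projection; rank 1, trace 1), so C^65 = C.

[[6, 10], [-3, -5]]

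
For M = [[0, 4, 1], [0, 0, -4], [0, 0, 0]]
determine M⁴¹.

M is strictly triangular, hence nilpotent: M³ = 0, so M⁴¹ = 0.

[[0, 0, 0], [0, 0, 0], [0, 0, 0]]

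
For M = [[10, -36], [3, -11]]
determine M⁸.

[[-764, 3060], [-255, 1021]]

tr M = -1 and det M = -2, so the characteristic polynomial is λ² − (-1)λ + (-2) with roots -2 and 1.
Eigenvectors give P = [[-3, -4], [-1, -1]] with P⁻¹ = [[1, -4], [-1, 3]], and M = P·diag(-2, 1)·P⁻¹.
Then M⁸ = P·diag(256, 1)·P⁻¹ = [[-768, -4], [-256, -1]] · [[1, -4], [-1, 3]] = [[-764, 3060], [-255, 1021]].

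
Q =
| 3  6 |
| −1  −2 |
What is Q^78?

Q² = Q (a projection; rank 1, trace 1), so Q^78 = Q.

[[3, 6], [−1, −2]]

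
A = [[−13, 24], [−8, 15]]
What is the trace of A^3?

tr A = 2 and det A = −3, so the characteristic polynomial is λ² − (2)λ + (−3) with roots −1 and 3.
Eigenvectors give P = [[2, −3], [1, −2]] with P⁻¹ = [[2, −3], [1, −2]], and A = P·diag(−1, 3)·P⁻¹.
Then A^3 = P·diag(−1, 27)·P⁻¹ = [[−2, −81], [−1, −54]] · [[2, −3], [1, −2]] = [[−85, 168], [−56, 111]].

26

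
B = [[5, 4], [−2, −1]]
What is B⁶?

tr B = 4 and det B = 3, so the characteristic polynomial is λ² − (4)λ + (3) with roots 3 and 1.
Eigenvectors give P = [[−2, 1], [1, −1]] with P⁻¹ = [[−1, −1], [−1, −2]], and B = P·diag(3, 1)·P⁻¹.
Then B⁶ = P·diag(729, 1)·P⁻¹ = [[−1458, 1], [729, −1]] · [[−1, −1], [−1, −2]] = [[1457, 1456], [−728, −727]].

[[1457, 1456], [−728, −727]]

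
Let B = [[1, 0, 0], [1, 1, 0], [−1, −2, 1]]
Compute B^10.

B = I + N where N = [[0, 0, 0], [1, 0, 0], [−1, −2, 0]] is strictly lower-triangular, so N^3 = 0.
(I + N)^10 = I + 10·N + 45·N^2 = [[1, 0, 0], [10, 1, 0], [−100, −20, 1]].

[[1, 0, 0], [10, 1, 0], [−100, −20, 1]]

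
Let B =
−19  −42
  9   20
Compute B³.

[[−55, −126], [27, 62]]

tr B = 1 and det B = −2, so the characteristic polynomial is λ² − (1)λ + (−2) with roots −1 and 2.
Eigenvectors give P = [[−7, 2], [3, −1]] with P⁻¹ = [[−1, −2], [−3, −7]], and B = P·diag(−1, 2)·P⁻¹.
Then B³ = P·diag(−1, 8)·P⁻¹ = [[7, 16], [−3, −8]] · [[−1, −2], [−3, −7]] = [[−55, −126], [27, 62]].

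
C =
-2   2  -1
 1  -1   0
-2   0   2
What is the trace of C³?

C² = [[8, -6, 0], [-3, 3, -1], [0, -4, 6]]
C³ = [[-22, 22, -8], [11, -9, 1], [-16, 4, 12]]

-19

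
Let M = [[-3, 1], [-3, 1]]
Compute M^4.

[[24, -8], [24, -8]]

M^2 = [[6, -2], [6, -2]]
M^3 = [[-12, 4], [-12, 4]]
M^4 = [[24, -8], [24, -8]]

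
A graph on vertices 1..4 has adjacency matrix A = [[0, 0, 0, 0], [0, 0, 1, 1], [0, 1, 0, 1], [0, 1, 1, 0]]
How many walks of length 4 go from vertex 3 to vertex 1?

0

The number of length-4 walks from vertex 3 to vertex 1 is entry (3,1) of A⁴, where A is the adjacency matrix.
A² = [[0, 0, 0, 0], [0, 2, 1, 1], [0, 1, 2, 1], [0, 1, 1, 2]]
A³ = [[0, 0, 0, 0], [0, 2, 3, 3], [0, 3, 2, 3], [0, 3, 3, 2]]
A⁴ = [[0, 0, 0, 0], [0, 6, 5, 5], [0, 5, 6, 5], [0, 5, 5, 6]]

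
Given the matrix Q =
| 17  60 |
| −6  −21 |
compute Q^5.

tr Q = −4 and det Q = 3, so the characteristic polynomial is λ² − (−4)λ + (3) with roots −1 and −3.
Eigenvectors give P = [[10, −3], [−3, 1]] with P⁻¹ = [[1, 3], [3, 10]], and Q = P·diag(−1, −3)·P⁻¹.
Then Q^5 = P·diag(−1, −243)·P⁻¹ = [[−10, 729], [3, −243]] · [[1, 3], [3, 10]] = [[2177, 7260], [−726, −2421]].

[[2177, 7260], [−726, −2421]]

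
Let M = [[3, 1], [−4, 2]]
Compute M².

[[5, 5], [−20, 0]]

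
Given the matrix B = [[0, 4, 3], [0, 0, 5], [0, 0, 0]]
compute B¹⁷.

B is strictly triangular, hence nilpotent: B³ = 0, so B¹⁷ = 0.

[[0, 0, 0], [0, 0, 0], [0, 0, 0]]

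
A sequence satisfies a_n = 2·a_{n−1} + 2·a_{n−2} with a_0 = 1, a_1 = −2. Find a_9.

−3104

With companion matrix C = [[2, 2], [1, 0]], [a_n, a_{n−1}]ᵀ = C·[a_{n−1}, a_{n−2}]ᵀ, so [a_9, a_8]ᵀ = C^8·[a_1, a_0]ᵀ.
C^8 = [[2448, 1792], [896, 656]], giving [a_9, a_8]ᵀ = [[−3104], [−1136]].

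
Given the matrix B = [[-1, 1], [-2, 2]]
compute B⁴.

B² = B (a projection; rank 1, trace 1), so B⁴ = B.

[[-1, 1], [-2, 2]]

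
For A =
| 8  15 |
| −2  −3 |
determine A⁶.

[[4054, 9975], [−1330, −3261]]

tr A = 5 and det A = 6, so the characteristic polynomial is λ² − (5)λ + (6) with roots 2 and 3.
Eigenvectors give P = [[−5, −3], [2, 1]] with P⁻¹ = [[1, 3], [−2, −5]], and A = P·diag(2, 3)·P⁻¹.
Then A⁶ = P·diag(64, 729)·P⁻¹ = [[−320, −2187], [128, 729]] · [[1, 3], [−2, −5]] = [[4054, 9975], [−1330, −3261]].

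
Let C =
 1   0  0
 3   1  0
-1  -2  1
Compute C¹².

[[1, 0, 0], [36, 1, 0], [-408, -24, 1]]

C = I + N where N = [[0, 0, 0], [3, 0, 0], [-1, -2, 0]] is strictly lower-triangular, so N³ = 0.
(I + N)¹² = I + 12·N + 66·N² = [[1, 0, 0], [36, 1, 0], [-408, -24, 1]].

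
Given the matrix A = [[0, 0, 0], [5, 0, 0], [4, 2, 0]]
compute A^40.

A is strictly triangular, hence nilpotent: A^3 = 0, so A^40 = 0.

[[0, 0, 0], [0, 0, 0], [0, 0, 0]]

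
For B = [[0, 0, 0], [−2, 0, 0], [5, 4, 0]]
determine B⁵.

B is strictly triangular, hence nilpotent: B³ = 0, so B⁵ = 0.

[[0, 0, 0], [0, 0, 0], [0, 0, 0]]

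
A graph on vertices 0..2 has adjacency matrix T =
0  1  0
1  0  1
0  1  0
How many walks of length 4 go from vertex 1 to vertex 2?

0

The number of length-4 walks from vertex 1 to vertex 2 is entry (1,2) of T⁴, where T is the adjacency matrix.
T² = [[1, 0, 1], [0, 2, 0], [1, 0, 1]]
T³ = [[0, 2, 0], [2, 0, 2], [0, 2, 0]]
T⁴ = [[2, 0, 2], [0, 4, 0], [2, 0, 2]]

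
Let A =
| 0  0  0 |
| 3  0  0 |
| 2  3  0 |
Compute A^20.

A is strictly triangular, hence nilpotent: A^3 = 0, so A^20 = 0.

[[0, 0, 0], [0, 0, 0], [0, 0, 0]]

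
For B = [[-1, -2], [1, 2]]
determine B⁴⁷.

B² = B (a projection; rank 1, trace 1), so B⁴⁷ = B.

[[-1, -2], [1, 2]]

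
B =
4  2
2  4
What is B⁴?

B² = [[20, 16], [16, 20]]
B³ = [[112, 104], [104, 112]]
B⁴ = [[656, 640], [640, 656]]

[[656, 640], [640, 656]]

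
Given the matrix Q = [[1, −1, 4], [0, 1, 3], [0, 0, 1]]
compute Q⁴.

Q = I + N where N = [[0, −1, 4], [0, 0, 3], [0, 0, 0]] is strictly upper-triangular, so N³ = 0.
(I + N)⁴ = I + 4·N + 6·N² = [[1, −4, −2], [0, 1, 12], [0, 0, 1]].

[[1, −4, −2], [0, 1, 12], [0, 0, 1]]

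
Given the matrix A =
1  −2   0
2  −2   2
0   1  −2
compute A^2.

[[−3, 2, −4], [−2, 2, −8], [2, −4, 6]]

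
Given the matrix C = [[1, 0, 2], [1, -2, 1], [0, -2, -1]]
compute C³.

C² = [[1, -4, 0], [-1, 2, -1], [-2, 6, -1]]
C³ = [[-3, 8, -2], [1, -2, 1], [4, -10, 3]]

[[-3, 8, -2], [1, -2, 1], [4, -10, 3]]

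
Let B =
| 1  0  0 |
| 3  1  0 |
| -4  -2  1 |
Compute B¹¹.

[[1, 0, 0], [33, 1, 0], [-374, -22, 1]]

B = I + N where N = [[0, 0, 0], [3, 0, 0], [-4, -2, 0]] is strictly lower-triangular, so N³ = 0.
(I + N)¹¹ = I + 11·N + 55·N² = [[1, 0, 0], [33, 1, 0], [-374, -22, 1]].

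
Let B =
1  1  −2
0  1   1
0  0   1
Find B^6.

[[1, 6, 3], [0, 1, 6], [0, 0, 1]]

B = I + N where N = [[0, 1, −2], [0, 0, 1], [0, 0, 0]] is strictly upper-triangular, so N^3 = 0.
(I + N)^6 = I + 6·N + 15·N^2 = [[1, 6, 3], [0, 1, 6], [0, 0, 1]].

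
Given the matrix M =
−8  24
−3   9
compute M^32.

M² = M (a projection; rank 1, trace 1), so M^32 = M.

[[−8, 24], [−3, 9]]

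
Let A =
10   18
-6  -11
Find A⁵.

tr A = -1 and det A = -2, so the characteristic polynomial is λ² − (-1)λ + (-2) with roots 1 and -2.
Eigenvectors give P = [[-2, -3], [1, 2]] with P⁻¹ = [[-2, -3], [1, 2]], and A = P·diag(1, -2)·P⁻¹.
Then A⁵ = P·diag(1, -32)·P⁻¹ = [[-2, 96], [1, -64]] · [[-2, -3], [1, 2]] = [[100, 198], [-66, -131]].

[[100, 198], [-66, -131]]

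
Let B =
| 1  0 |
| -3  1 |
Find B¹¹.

B = I + N where N = [[0, 0], [-3, 0]] is strictly lower-triangular, so N² = 0.
(I + N)¹¹ = I + 11·N = [[1, 0], [-33, 1]].

[[1, 0], [-33, 1]]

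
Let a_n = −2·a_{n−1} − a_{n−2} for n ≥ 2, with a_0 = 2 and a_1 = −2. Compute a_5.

−2

With companion matrix Q = [[−2, −1], [1, 0]], [a_n, a_{n−1}]ᵀ = Q·[a_{n−1}, a_{n−2}]ᵀ, so [a_5, a_4]ᵀ = Q⁴·[a_1, a_0]ᵀ.
Q⁴ = [[5, 4], [−4, −3]], giving [a_5, a_4]ᵀ = [[−2], [2]].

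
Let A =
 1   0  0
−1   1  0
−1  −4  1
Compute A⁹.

[[1, 0, 0], [−9, 1, 0], [135, −36, 1]]

A = I + N where N = [[0, 0, 0], [−1, 0, 0], [−1, −4, 0]] is strictly lower-triangular, so N³ = 0.
(I + N)⁹ = I + 9·N + 36·N² = [[1, 0, 0], [−9, 1, 0], [135, −36, 1]].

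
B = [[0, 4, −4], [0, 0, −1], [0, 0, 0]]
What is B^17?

[[0, 0, 0], [0, 0, 0], [0, 0, 0]]

B is strictly triangular, hence nilpotent: B^3 = 0, so B^17 = 0.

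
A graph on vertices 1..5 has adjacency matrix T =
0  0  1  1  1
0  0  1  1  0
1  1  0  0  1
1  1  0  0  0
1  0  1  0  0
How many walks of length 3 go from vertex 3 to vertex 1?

The number of length-3 walks from vertex 3 to vertex 1 is entry (3,1) of T^3, where T is the adjacency matrix.
T^2 = [[3, 2, 1, 0, 1], [2, 2, 0, 0, 1], [1, 0, 3, 2, 1], [0, 0, 2, 2, 1], [1, 1, 1, 1, 2]]
T^3 = [[2, 1, 6, 5, 4], [1, 0, 5, 4, 2], [6, 5, 2, 1, 4], [5, 4, 1, 0, 2], [4, 2, 4, 2, 2]]

6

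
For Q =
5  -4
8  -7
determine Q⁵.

tr Q = -2 and det Q = -3, so the characteristic polynomial is λ² − (-2)λ + (-3) with roots -3 and 1.
Eigenvectors give P = [[1, 1], [2, 1]] with P⁻¹ = [[-1, 1], [2, -1]], and Q = P·diag(-3, 1)·P⁻¹.
Then Q⁵ = P·diag(-243, 1)·P⁻¹ = [[-243, 1], [-486, 1]] · [[-1, 1], [2, -1]] = [[245, -244], [488, -487]].

[[245, -244], [488, -487]]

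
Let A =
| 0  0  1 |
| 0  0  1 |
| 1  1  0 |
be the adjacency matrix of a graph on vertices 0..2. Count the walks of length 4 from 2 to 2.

The number of length-4 walks from vertex 2 to vertex 2 is entry (2,2) of A⁴, where A is the adjacency matrix.
A² = [[1, 1, 0], [1, 1, 0], [0, 0, 2]]
A³ = [[0, 0, 2], [0, 0, 2], [2, 2, 0]]
A⁴ = [[2, 2, 0], [2, 2, 0], [0, 0, 4]]

4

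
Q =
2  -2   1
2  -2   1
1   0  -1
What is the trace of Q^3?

Q^2 = [[1, 0, -1], [1, 0, -1], [1, -2, 2]]
Q^3 = [[1, -2, 2], [1, -2, 2], [0, 2, -3]]

-4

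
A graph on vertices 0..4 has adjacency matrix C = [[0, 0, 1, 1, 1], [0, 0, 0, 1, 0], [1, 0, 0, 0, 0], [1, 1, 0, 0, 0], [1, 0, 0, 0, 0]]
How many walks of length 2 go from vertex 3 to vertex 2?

The number of length-2 walks from vertex 3 to vertex 2 is entry (3,2) of C^2, where C is the adjacency matrix.
C^2 = [[3, 1, 0, 0, 0], [1, 1, 0, 0, 0], [0, 0, 1, 1, 1], [0, 0, 1, 2, 1], [0, 0, 1, 1, 1]]

1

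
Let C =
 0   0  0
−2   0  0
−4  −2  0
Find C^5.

C is strictly triangular, hence nilpotent: C^3 = 0, so C^5 = 0.

[[0, 0, 0], [0, 0, 0], [0, 0, 0]]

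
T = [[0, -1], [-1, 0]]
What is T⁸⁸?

[[1, 0], [0, 1]]

T² = I (check: tr T = 0 and det T = -1), so T⁸⁸ = I since 88 is even.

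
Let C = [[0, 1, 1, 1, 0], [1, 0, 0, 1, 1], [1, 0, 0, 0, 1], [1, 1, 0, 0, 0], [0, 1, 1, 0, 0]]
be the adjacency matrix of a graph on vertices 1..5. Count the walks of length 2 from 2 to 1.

1

The number of length-2 walks from vertex 2 to vertex 1 is entry (2,1) of C^2, where C is the adjacency matrix.
C^2 = [[3, 1, 0, 1, 2], [1, 3, 2, 1, 0], [0, 2, 2, 1, 0], [1, 1, 1, 2, 1], [2, 0, 0, 1, 2]]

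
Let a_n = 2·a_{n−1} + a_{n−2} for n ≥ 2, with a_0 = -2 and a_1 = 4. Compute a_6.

222

With companion matrix Q = [[2, 1], [1, 0]], [a_n, a_{n−1}]ᵀ = Q·[a_{n−1}, a_{n−2}]ᵀ, so [a_6, a_5]ᵀ = Q⁵·[a_1, a_0]ᵀ.
Q⁵ = [[70, 29], [29, 12]], giving [a_6, a_5]ᵀ = [[222], [92]].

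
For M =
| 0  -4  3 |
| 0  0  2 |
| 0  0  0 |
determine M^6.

M is strictly triangular, hence nilpotent: M^3 = 0, so M^6 = 0.

[[0, 0, 0], [0, 0, 0], [0, 0, 0]]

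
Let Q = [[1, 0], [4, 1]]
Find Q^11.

[[1, 0], [44, 1]]

Q = I + N where N = [[0, 0], [4, 0]] is strictly lower-triangular, so N^2 = 0.
(I + N)^11 = I + 11·N = [[1, 0], [44, 1]].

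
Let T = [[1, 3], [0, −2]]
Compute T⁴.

T² = [[1, −3], [0, 4]]
T³ = [[1, 9], [0, −8]]
T⁴ = [[1, −15], [0, 16]]

[[1, −15], [0, 16]]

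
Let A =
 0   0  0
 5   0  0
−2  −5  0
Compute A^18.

[[0, 0, 0], [0, 0, 0], [0, 0, 0]]

A is strictly triangular, hence nilpotent: A^3 = 0, so A^18 = 0.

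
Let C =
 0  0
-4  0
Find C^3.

C is strictly triangular, hence nilpotent: C^2 = 0, so C^3 = 0.

[[0, 0], [0, 0]]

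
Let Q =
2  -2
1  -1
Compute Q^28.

[[2, -2], [1, -1]]

Q² = Q (a projection; rank 1, trace 1), so Q^28 = Q.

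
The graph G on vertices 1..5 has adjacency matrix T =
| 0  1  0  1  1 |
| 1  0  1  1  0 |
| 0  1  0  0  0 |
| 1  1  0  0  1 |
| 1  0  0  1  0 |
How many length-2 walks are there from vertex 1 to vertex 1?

The number of length-2 walks from vertex 1 to vertex 1 is entry (1,1) of T², where T is the adjacency matrix.
T² = [[3, 1, 1, 2, 1], [1, 3, 0, 1, 2], [1, 0, 1, 1, 0], [2, 1, 1, 3, 1], [1, 2, 0, 1, 2]]

3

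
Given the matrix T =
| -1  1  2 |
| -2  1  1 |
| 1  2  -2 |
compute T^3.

[[-14, -5, 16], [-8, -8, 13], [17, 8, -31]]

T^2 = [[1, 4, -5], [1, 1, -5], [-7, -1, 8]]
T^3 = [[-14, -5, 16], [-8, -8, 13], [17, 8, -31]]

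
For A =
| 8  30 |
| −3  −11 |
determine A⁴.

[[−134, −450], [45, 151]]

tr A = −3 and det A = 2, so the characteristic polynomial is λ² − (−3)λ + (2) with roots −2 and −1.
Eigenvectors give P = [[−3, 10], [1, −3]] with P⁻¹ = [[3, 10], [1, 3]], and A = P·diag(−2, −1)·P⁻¹.
Then A⁴ = P·diag(16, 1)·P⁻¹ = [[−48, 10], [16, −3]] · [[3, 10], [1, 3]] = [[−134, −450], [45, 151]].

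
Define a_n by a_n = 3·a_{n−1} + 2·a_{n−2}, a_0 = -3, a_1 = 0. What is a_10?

With companion matrix B = [[3, 2], [1, 0]], [a_n, a_{n−1}]ᵀ = B·[a_{n−1}, a_{n−2}]ᵀ, so [a_10, a_9]ᵀ = B^9·[a_1, a_0]ᵀ.
B^9 = [[79647, 44726], [22363, 12558]], giving [a_10, a_9]ᵀ = [[-134178], [-37674]].

-134178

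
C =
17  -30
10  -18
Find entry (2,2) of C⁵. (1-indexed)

tr C = -1 and det C = -6, so the characteristic polynomial is λ² − (-1)λ + (-6) with roots -3 and 2.
Eigenvectors give P = [[3, -2], [2, -1]] with P⁻¹ = [[-1, 2], [-2, 3]], and C = P·diag(-3, 2)·P⁻¹.
Then C⁵ = P·diag(-243, 32)·P⁻¹ = [[-729, -64], [-486, -32]] · [[-1, 2], [-2, 3]] = [[857, -1650], [550, -1068]].

-1068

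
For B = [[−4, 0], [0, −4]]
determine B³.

B² = [[16, 0], [0, 16]]
B³ = [[−64, 0], [0, −64]]

[[−64, 0], [0, −64]]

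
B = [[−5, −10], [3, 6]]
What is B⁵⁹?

[[−5, −10], [3, 6]]

B² = B (a projection; rank 1, trace 1), so B⁵⁹ = B.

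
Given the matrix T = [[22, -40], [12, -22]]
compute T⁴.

tr T = 0 and det T = -4, so the characteristic polynomial is λ² − (0)λ + (-4) with roots -2 and 2.
Eigenvectors give P = [[5, -2], [3, -1]] with P⁻¹ = [[-1, 2], [-3, 5]], and T = P·diag(-2, 2)·P⁻¹.
Then T⁴ = P·diag(16, 16)·P⁻¹ = [[80, -32], [48, -16]] · [[-1, 2], [-3, 5]] = [[16, 0], [0, 16]].

[[16, 0], [0, 16]]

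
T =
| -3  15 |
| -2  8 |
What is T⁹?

[[-95343, 287565], [-38342, 115538]]

tr T = 5 and det T = 6, so the characteristic polynomial is λ² − (5)λ + (6) with roots 2 and 3.
Eigenvectors give P = [[3, 5], [1, 2]] with P⁻¹ = [[2, -5], [-1, 3]], and T = P·diag(2, 3)·P⁻¹.
Then T⁹ = P·diag(512, 19683)·P⁻¹ = [[1536, 98415], [512, 39366]] · [[2, -5], [-1, 3]] = [[-95343, 287565], [-38342, 115538]].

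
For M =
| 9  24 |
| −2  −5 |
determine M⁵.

[[969, 2904], [−242, −725]]

tr M = 4 and det M = 3, so the characteristic polynomial is λ² − (4)λ + (3) with roots 3 and 1.
Eigenvectors give P = [[4, 3], [−1, −1]] with P⁻¹ = [[1, 3], [−1, −4]], and M = P·diag(3, 1)·P⁻¹.
Then M⁵ = P·diag(243, 1)·P⁻¹ = [[972, 3], [−243, −1]] · [[1, 3], [−1, −4]] = [[969, 2904], [−242, −725]].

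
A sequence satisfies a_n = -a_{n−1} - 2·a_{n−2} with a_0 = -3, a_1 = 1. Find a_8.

With companion matrix C = [[-1, -2], [1, 0]], [a_n, a_{n−1}]ᵀ = C·[a_{n−1}, a_{n−2}]ᵀ, so [a_8, a_7]ᵀ = C⁷·[a_1, a_0]ᵀ.
C⁷ = [[3, -14], [7, 10]], giving [a_8, a_7]ᵀ = [[45], [-23]].

45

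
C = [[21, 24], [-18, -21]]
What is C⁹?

[[137781, 157464], [-118098, -137781]]

tr C = 0 and det C = -9, so the characteristic polynomial is λ² − (0)λ + (-9) with roots 3 and -3.
Eigenvectors give P = [[4, -1], [-3, 1]] with P⁻¹ = [[1, 1], [3, 4]], and C = P·diag(3, -3)·P⁻¹.
Then C⁹ = P·diag(19683, -19683)·P⁻¹ = [[78732, 19683], [-59049, -19683]] · [[1, 1], [3, 4]] = [[137781, 157464], [-118098, -137781]].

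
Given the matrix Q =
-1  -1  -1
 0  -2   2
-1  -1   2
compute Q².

[[2, 4, -3], [-2, 2, 0], [-1, 1, 3]]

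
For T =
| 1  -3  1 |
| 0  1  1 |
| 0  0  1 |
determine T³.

[[1, -9, -6], [0, 1, 3], [0, 0, 1]]

T = I + N where N = [[0, -3, 1], [0, 0, 1], [0, 0, 0]] is strictly upper-triangular, so N³ = 0.
(I + N)³ = I + 3·N + 3·N² = [[1, -9, -6], [0, 1, 3], [0, 0, 1]].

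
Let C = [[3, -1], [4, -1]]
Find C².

[[5, -2], [8, -3]]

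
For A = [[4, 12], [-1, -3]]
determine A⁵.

A² = A (a projection; rank 1, trace 1), so A⁵ = A.

[[4, 12], [-1, -3]]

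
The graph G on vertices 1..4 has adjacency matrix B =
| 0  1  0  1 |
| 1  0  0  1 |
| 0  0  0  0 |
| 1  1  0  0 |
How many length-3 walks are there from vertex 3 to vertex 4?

The number of length-3 walks from vertex 3 to vertex 4 is entry (3,4) of B³, where B is the adjacency matrix.
B² = [[2, 1, 0, 1], [1, 2, 0, 1], [0, 0, 0, 0], [1, 1, 0, 2]]
B³ = [[2, 3, 0, 3], [3, 2, 0, 3], [0, 0, 0, 0], [3, 3, 0, 2]]

0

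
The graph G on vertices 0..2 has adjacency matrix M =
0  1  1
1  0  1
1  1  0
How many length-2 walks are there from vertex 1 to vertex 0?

1

The number of length-2 walks from vertex 1 to vertex 0 is entry (1,0) of M², where M is the adjacency matrix.
M² = [[2, 1, 1], [1, 2, 1], [1, 1, 2]]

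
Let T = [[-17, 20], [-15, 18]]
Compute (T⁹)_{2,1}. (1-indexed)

tr T = 1 and det T = -6, so the characteristic polynomial is λ² − (1)λ + (-6) with roots 3 and -2.
Eigenvectors give P = [[1, -4], [1, -3]] with P⁻¹ = [[-3, 4], [-1, 1]], and T = P·diag(3, -2)·P⁻¹.
Then T⁹ = P·diag(19683, -512)·P⁻¹ = [[19683, 2048], [19683, 1536]] · [[-3, 4], [-1, 1]] = [[-61097, 80780], [-60585, 80268]].

-60585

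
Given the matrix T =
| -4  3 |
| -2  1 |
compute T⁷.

[[-382, 381], [-254, 253]]

tr T = -3 and det T = 2, so the characteristic polynomial is λ² − (-3)λ + (2) with roots -1 and -2.
Eigenvectors give P = [[1, 3], [1, 2]] with P⁻¹ = [[-2, 3], [1, -1]], and T = P·diag(-1, -2)·P⁻¹.
Then T⁷ = P·diag(-1, -128)·P⁻¹ = [[-1, -384], [-1, -256]] · [[-2, 3], [1, -1]] = [[-382, 381], [-254, 253]].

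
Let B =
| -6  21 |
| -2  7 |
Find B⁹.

B² = B (a projection; rank 1, trace 1), so B⁹ = B.

[[-6, 21], [-2, 7]]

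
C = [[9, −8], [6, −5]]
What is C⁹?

[[78729, −78728], [59046, −59045]]

tr C = 4 and det C = 3, so the characteristic polynomial is λ² − (4)λ + (3) with roots 1 and 3.
Eigenvectors give P = [[1, 4], [1, 3]] with P⁻¹ = [[−3, 4], [1, −1]], and C = P·diag(1, 3)·P⁻¹.
Then C⁹ = P·diag(1, 19683)·P⁻¹ = [[1, 78732], [1, 59049]] · [[−3, 4], [1, −1]] = [[78729, −78728], [59046, −59045]].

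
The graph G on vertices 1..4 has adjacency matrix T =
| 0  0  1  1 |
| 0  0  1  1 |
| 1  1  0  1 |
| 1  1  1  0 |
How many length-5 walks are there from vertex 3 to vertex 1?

The number of length-5 walks from vertex 3 to vertex 1 is entry (3,1) of T^5, where T is the adjacency matrix.
T^2 = [[2, 2, 1, 1], [2, 2, 1, 1], [1, 1, 3, 2], [1, 1, 2, 3]]
T^3 = [[2, 2, 5, 5], [2, 2, 5, 5], [5, 5, 4, 5], [5, 5, 5, 4]]
T^4 = [[10, 10, 9, 9], [10, 10, 9, 9], [9, 9, 15, 14], [9, 9, 14, 15]]
T^5 = [[18, 18, 29, 29], [18, 18, 29, 29], [29, 29, 32, 33], [29, 29, 33, 32]]

29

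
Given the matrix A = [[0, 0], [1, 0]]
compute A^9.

[[0, 0], [0, 0]]

A is strictly triangular, hence nilpotent: A^2 = 0, so A^9 = 0.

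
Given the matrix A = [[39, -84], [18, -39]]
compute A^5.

[[3159, -6804], [1458, -3159]]

tr A = 0 and det A = -9, so the characteristic polynomial is λ² − (0)λ + (-9) with roots -3 and 3.
Eigenvectors give P = [[2, 7], [1, 3]] with P⁻¹ = [[-3, 7], [1, -2]], and A = P·diag(-3, 3)·P⁻¹.
Then A^5 = P·diag(-243, 243)·P⁻¹ = [[-486, 1701], [-243, 729]] · [[-3, 7], [1, -2]] = [[3159, -6804], [1458, -3159]].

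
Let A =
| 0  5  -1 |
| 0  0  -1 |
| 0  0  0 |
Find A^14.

A is strictly triangular, hence nilpotent: A^3 = 0, so A^14 = 0.

[[0, 0, 0], [0, 0, 0], [0, 0, 0]]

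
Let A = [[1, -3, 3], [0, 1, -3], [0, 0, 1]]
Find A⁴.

[[1, -12, 66], [0, 1, -12], [0, 0, 1]]

A = I + N where N = [[0, -3, 3], [0, 0, -3], [0, 0, 0]] is strictly upper-triangular, so N³ = 0.
(I + N)⁴ = I + 4·N + 6·N² = [[1, -12, 66], [0, 1, -12], [0, 0, 1]].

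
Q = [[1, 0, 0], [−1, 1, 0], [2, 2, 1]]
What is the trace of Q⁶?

3

Q = I + N where N = [[0, 0, 0], [−1, 0, 0], [2, 2, 0]] is strictly lower-triangular, so N³ = 0.
(I + N)⁶ = I + 6·N + 15·N² = [[1, 0, 0], [−6, 1, 0], [−18, 12, 1]].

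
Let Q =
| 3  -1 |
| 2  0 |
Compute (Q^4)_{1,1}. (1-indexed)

31

tr Q = 3 and det Q = 2, so the characteristic polynomial is λ² − (3)λ + (2) with roots 2 and 1.
Eigenvectors give P = [[1, -1], [1, -2]] with P⁻¹ = [[2, -1], [1, -1]], and Q = P·diag(2, 1)·P⁻¹.
Then Q^4 = P·diag(16, 1)·P⁻¹ = [[16, -1], [16, -2]] · [[2, -1], [1, -1]] = [[31, -15], [30, -14]].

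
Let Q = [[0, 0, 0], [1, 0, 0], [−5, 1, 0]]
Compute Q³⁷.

Q is strictly triangular, hence nilpotent: Q³ = 0, so Q³⁷ = 0.

[[0, 0, 0], [0, 0, 0], [0, 0, 0]]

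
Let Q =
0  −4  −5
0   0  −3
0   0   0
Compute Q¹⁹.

Q is strictly triangular, hence nilpotent: Q³ = 0, so Q¹⁹ = 0.

[[0, 0, 0], [0, 0, 0], [0, 0, 0]]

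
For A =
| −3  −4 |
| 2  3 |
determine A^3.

A² = I (check: tr A = 0 and det A = −1), so A^3 = A since 3 is odd.

[[−3, −4], [2, 3]]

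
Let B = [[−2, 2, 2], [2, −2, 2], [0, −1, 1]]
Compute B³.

B² = [[8, −10, 2], [−8, 6, 2], [−2, 1, −1]]
B³ = [[−36, 34, −2], [28, −30, −2], [6, −5, −3]]

[[−36, 34, −2], [28, −30, −2], [6, −5, −3]]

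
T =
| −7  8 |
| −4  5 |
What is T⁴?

[[161, −160], [80, −79]]

tr T = −2 and det T = −3, so the characteristic polynomial is λ² − (−2)λ + (−3) with roots 1 and −3.
Eigenvectors give P = [[1, 2], [1, 1]] with P⁻¹ = [[−1, 2], [1, −1]], and T = P·diag(1, −3)·P⁻¹.
Then T⁴ = P·diag(1, 81)·P⁻¹ = [[1, 162], [1, 81]] · [[−1, 2], [1, −1]] = [[161, −160], [80, −79]].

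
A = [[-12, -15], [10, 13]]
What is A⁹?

tr A = 1 and det A = -6, so the characteristic polynomial is λ² − (1)λ + (-6) with roots 3 and -2.
Eigenvectors give P = [[1, -3], [-1, 2]] with P⁻¹ = [[-2, -3], [-1, -1]], and A = P·diag(3, -2)·P⁻¹.
Then A⁹ = P·diag(19683, -512)·P⁻¹ = [[19683, 1536], [-19683, -1024]] · [[-2, -3], [-1, -1]] = [[-40902, -60585], [40390, 60073]].

[[-40902, -60585], [40390, 60073]]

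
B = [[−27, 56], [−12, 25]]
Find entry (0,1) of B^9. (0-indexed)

275576

tr B = −2 and det B = −3, so the characteristic polynomial is λ² − (−2)λ + (−3) with roots 1 and −3.
Eigenvectors give P = [[2, 7], [1, 3]] with P⁻¹ = [[−3, 7], [1, −2]], and B = P·diag(1, −3)·P⁻¹.
Then B^9 = P·diag(1, −19683)·P⁻¹ = [[2, −137781], [1, −59049]] · [[−3, 7], [1, −2]] = [[−137787, 275576], [−59052, 118105]].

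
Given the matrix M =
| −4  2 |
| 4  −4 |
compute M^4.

[[1088, −768], [−1536, 1088]]

M^2 = [[24, −16], [−32, 24]]
M^3 = [[−160, 112], [224, −160]]
M^4 = [[1088, −768], [−1536, 1088]]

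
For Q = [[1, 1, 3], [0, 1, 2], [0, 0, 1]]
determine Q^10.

[[1, 10, 120], [0, 1, 20], [0, 0, 1]]

Q = I + N where N = [[0, 1, 3], [0, 0, 2], [0, 0, 0]] is strictly upper-triangular, so N^3 = 0.
(I + N)^10 = I + 10·N + 45·N^2 = [[1, 10, 120], [0, 1, 20], [0, 0, 1]].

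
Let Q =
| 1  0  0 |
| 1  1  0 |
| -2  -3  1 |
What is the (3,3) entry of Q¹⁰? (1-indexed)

1

Q = I + N where N = [[0, 0, 0], [1, 0, 0], [-2, -3, 0]] is strictly lower-triangular, so N³ = 0.
(I + N)¹⁰ = I + 10·N + 45·N² = [[1, 0, 0], [10, 1, 0], [-155, -30, 1]].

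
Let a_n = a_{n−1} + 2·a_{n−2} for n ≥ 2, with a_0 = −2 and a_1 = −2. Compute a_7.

−170

With companion matrix A = [[1, 2], [1, 0]], [a_n, a_{n−1}]ᵀ = A·[a_{n−1}, a_{n−2}]ᵀ, so [a_7, a_6]ᵀ = A^6·[a_1, a_0]ᵀ.
A^6 = [[43, 42], [21, 22]], giving [a_7, a_6]ᵀ = [[−170], [−86]].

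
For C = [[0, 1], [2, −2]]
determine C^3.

C^2 = [[2, −2], [−4, 6]]
C^3 = [[−4, 6], [12, −16]]

[[−4, 6], [12, −16]]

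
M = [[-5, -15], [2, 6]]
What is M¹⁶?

M² = M (a projection; rank 1, trace 1), so M¹⁶ = M.

[[-5, -15], [2, 6]]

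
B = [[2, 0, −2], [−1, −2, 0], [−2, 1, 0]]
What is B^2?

[[8, −2, −4], [0, 4, 2], [−5, −2, 4]]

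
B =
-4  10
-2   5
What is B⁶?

[[-4, 10], [-2, 5]]

B² = B (a projection; rank 1, trace 1), so B⁶ = B.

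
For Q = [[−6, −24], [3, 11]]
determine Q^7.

[[−16344, −49416], [6177, 18659]]

tr Q = 5 and det Q = 6, so the characteristic polynomial is λ² − (5)λ + (6) with roots 2 and 3.
Eigenvectors give P = [[−3, −8], [1, 3]] with P⁻¹ = [[−3, −8], [1, 3]], and Q = P·diag(2, 3)·P⁻¹.
Then Q^7 = P·diag(128, 2187)·P⁻¹ = [[−384, −17496], [128, 6561]] · [[−3, −8], [1, 3]] = [[−16344, −49416], [6177, 18659]].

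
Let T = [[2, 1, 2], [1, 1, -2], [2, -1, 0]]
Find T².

[[9, 1, 2], [-1, 4, 0], [3, 1, 6]]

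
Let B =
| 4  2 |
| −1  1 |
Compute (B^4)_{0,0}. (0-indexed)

146

tr B = 5 and det B = 6, so the characteristic polynomial is λ² − (5)λ + (6) with roots 2 and 3.
Eigenvectors give P = [[−1, −2], [1, 1]] with P⁻¹ = [[1, 2], [−1, −1]], and B = P·diag(2, 3)·P⁻¹.
Then B^4 = P·diag(16, 81)·P⁻¹ = [[−16, −162], [16, 81]] · [[1, 2], [−1, −1]] = [[146, 130], [−65, −49]].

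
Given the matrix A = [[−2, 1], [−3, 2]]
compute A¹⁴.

A² = I (check: tr A = 0 and det A = −1), so A¹⁴ = I since 14 is even.

[[1, 0], [0, 1]]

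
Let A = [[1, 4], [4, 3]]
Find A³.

A² = [[17, 16], [16, 25]]
A³ = [[81, 116], [116, 139]]

[[81, 116], [116, 139]]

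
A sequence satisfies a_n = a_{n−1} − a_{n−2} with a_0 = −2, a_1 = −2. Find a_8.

0

With companion matrix T = [[1, −1], [1, 0]], [a_n, a_{n−1}]ᵀ = T·[a_{n−1}, a_{n−2}]ᵀ, so [a_8, a_7]ᵀ = T⁷·[a_1, a_0]ᵀ.
T⁷ = [[1, −1], [1, 0]], giving [a_8, a_7]ᵀ = [[0], [−2]].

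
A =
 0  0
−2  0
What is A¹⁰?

A is strictly triangular, hence nilpotent: A² = 0, so A¹⁰ = 0.

[[0, 0], [0, 0]]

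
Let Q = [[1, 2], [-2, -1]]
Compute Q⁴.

Q² = [[-3, 0], [0, -3]]
Q³ = [[-3, -6], [6, 3]]
Q⁴ = [[9, 0], [0, 9]]

[[9, 0], [0, 9]]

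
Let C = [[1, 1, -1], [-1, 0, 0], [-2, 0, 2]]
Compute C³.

C² = [[2, 1, -3], [-1, -1, 1], [-6, -2, 6]]
C³ = [[7, 2, -8], [-2, -1, 3], [-16, -6, 18]]

[[7, 2, -8], [-2, -1, 3], [-16, -6, 18]]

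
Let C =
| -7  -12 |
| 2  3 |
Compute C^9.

[[-59047, -118092], [19682, 39363]]

tr C = -4 and det C = 3, so the characteristic polynomial is λ² − (-4)λ + (3) with roots -1 and -3.
Eigenvectors give P = [[2, -3], [-1, 1]] with P⁻¹ = [[-1, -3], [-1, -2]], and C = P·diag(-1, -3)·P⁻¹.
Then C^9 = P·diag(-1, -19683)·P⁻¹ = [[-2, 59049], [1, -19683]] · [[-1, -3], [-1, -2]] = [[-59047, -118092], [19682, 39363]].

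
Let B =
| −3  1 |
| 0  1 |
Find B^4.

[[81, −20], [0, 1]]

B^2 = [[9, −2], [0, 1]]
B^3 = [[−27, 7], [0, 1]]
B^4 = [[81, −20], [0, 1]]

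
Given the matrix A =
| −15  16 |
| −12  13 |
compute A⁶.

[[2913, −2912], [2184, −2183]]

tr A = −2 and det A = −3, so the characteristic polynomial is λ² − (−2)λ + (−3) with roots −3 and 1.
Eigenvectors give P = [[4, 1], [3, 1]] with P⁻¹ = [[1, −1], [−3, 4]], and A = P·diag(−3, 1)·P⁻¹.
Then A⁶ = P·diag(729, 1)·P⁻¹ = [[2916, 1], [2187, 1]] · [[1, −1], [−3, 4]] = [[2913, −2912], [2184, −2183]].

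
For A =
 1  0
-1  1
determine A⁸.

A = I + N where N = [[0, 0], [-1, 0]] is strictly lower-triangular, so N² = 0.
(I + N)⁸ = I + 8·N = [[1, 0], [-8, 1]].

[[1, 0], [-8, 1]]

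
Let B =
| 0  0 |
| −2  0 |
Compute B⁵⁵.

[[0, 0], [0, 0]]

B is strictly triangular, hence nilpotent: B² = 0, so B⁵⁵ = 0.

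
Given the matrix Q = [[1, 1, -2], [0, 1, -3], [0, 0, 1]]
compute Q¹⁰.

Q = I + N where N = [[0, 1, -2], [0, 0, -3], [0, 0, 0]] is strictly upper-triangular, so N³ = 0.
(I + N)¹⁰ = I + 10·N + 45·N² = [[1, 10, -155], [0, 1, -30], [0, 0, 1]].

[[1, 10, -155], [0, 1, -30], [0, 0, 1]]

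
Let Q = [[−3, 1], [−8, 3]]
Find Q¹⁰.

Q² = I (check: tr Q = 0 and det Q = −1), so Q¹⁰ = I since 10 is even.

[[1, 0], [0, 1]]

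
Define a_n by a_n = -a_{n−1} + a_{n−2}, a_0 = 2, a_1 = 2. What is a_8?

-16

With companion matrix M = [[-1, 1], [1, 0]], [a_n, a_{n−1}]ᵀ = M·[a_{n−1}, a_{n−2}]ᵀ, so [a_8, a_7]ᵀ = M⁷·[a_1, a_0]ᵀ.
M⁷ = [[-21, 13], [13, -8]], giving [a_8, a_7]ᵀ = [[-16], [10]].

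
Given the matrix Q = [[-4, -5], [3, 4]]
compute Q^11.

[[-4, -5], [3, 4]]

Q² = I (check: tr Q = 0 and det Q = -1), so Q^11 = Q since 11 is odd.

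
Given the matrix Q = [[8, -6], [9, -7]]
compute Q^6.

tr Q = 1 and det Q = -2, so the characteristic polynomial is λ² − (1)λ + (-2) with roots -1 and 2.
Eigenvectors give P = [[2, -1], [3, -1]] with P⁻¹ = [[-1, 1], [-3, 2]], and Q = P·diag(-1, 2)·P⁻¹.
Then Q^6 = P·diag(1, 64)·P⁻¹ = [[2, -64], [3, -64]] · [[-1, 1], [-3, 2]] = [[190, -126], [189, -125]].

[[190, -126], [189, -125]]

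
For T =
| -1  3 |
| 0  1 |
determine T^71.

T² = I (check: tr T = 0 and det T = -1), so T^71 = T since 71 is odd.

[[-1, 3], [0, 1]]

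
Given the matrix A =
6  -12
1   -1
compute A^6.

tr A = 5 and det A = 6, so the characteristic polynomial is λ² − (5)λ + (6) with roots 3 and 2.
Eigenvectors give P = [[4, 3], [1, 1]] with P⁻¹ = [[1, -3], [-1, 4]], and A = P·diag(3, 2)·P⁻¹.
Then A^6 = P·diag(729, 64)·P⁻¹ = [[2916, 192], [729, 64]] · [[1, -3], [-1, 4]] = [[2724, -7980], [665, -1931]].

[[2724, -7980], [665, -1931]]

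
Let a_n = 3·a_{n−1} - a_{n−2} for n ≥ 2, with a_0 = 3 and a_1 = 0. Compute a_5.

-63

With companion matrix M = [[3, -1], [1, 0]], [a_n, a_{n−1}]ᵀ = M·[a_{n−1}, a_{n−2}]ᵀ, so [a_5, a_4]ᵀ = M⁴·[a_1, a_0]ᵀ.
M⁴ = [[55, -21], [21, -8]], giving [a_5, a_4]ᵀ = [[-63], [-24]].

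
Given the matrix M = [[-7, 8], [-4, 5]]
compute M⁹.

tr M = -2 and det M = -3, so the characteristic polynomial is λ² − (-2)λ + (-3) with roots -3 and 1.
Eigenvectors give P = [[-2, -1], [-1, -1]] with P⁻¹ = [[-1, 1], [1, -2]], and M = P·diag(-3, 1)·P⁻¹.
Then M⁹ = P·diag(-19683, 1)·P⁻¹ = [[39366, -1], [19683, -1]] · [[-1, 1], [1, -2]] = [[-39367, 39368], [-19684, 19685]].

[[-39367, 39368], [-19684, 19685]]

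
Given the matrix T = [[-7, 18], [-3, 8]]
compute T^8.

[[-509, 1530], [-255, 766]]

tr T = 1 and det T = -2, so the characteristic polynomial is λ² − (1)λ + (-2) with roots 2 and -1.
Eigenvectors give P = [[2, 3], [1, 1]] with P⁻¹ = [[-1, 3], [1, -2]], and T = P·diag(2, -1)·P⁻¹.
Then T^8 = P·diag(256, 1)·P⁻¹ = [[512, 3], [256, 1]] · [[-1, 3], [1, -2]] = [[-509, 1530], [-255, 766]].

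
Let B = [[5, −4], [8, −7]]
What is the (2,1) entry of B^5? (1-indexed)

488

tr B = −2 and det B = −3, so the characteristic polynomial is λ² − (−2)λ + (−3) with roots 1 and −3.
Eigenvectors give P = [[−1, −1], [−1, −2]] with P⁻¹ = [[−2, 1], [1, −1]], and B = P·diag(1, −3)·P⁻¹.
Then B^5 = P·diag(1, −243)·P⁻¹ = [[−1, 243], [−1, 486]] · [[−2, 1], [1, −1]] = [[245, −244], [488, −487]].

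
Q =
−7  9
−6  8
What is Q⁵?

tr Q = 1 and det Q = −2, so the characteristic polynomial is λ² − (1)λ + (−2) with roots −1 and 2.
Eigenvectors give P = [[3, 1], [2, 1]] with P⁻¹ = [[1, −1], [−2, 3]], and Q = P·diag(−1, 2)·P⁻¹.
Then Q⁵ = P·diag(−1, 32)·P⁻¹ = [[−3, 32], [−2, 32]] · [[1, −1], [−2, 3]] = [[−67, 99], [−66, 98]].

[[−67, 99], [−66, 98]]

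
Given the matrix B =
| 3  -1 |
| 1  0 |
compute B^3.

[[21, -8], [8, -3]]

B^2 = [[8, -3], [3, -1]]
B^3 = [[21, -8], [8, -3]]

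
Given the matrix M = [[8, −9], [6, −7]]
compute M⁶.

[[190, −189], [126, −125]]

tr M = 1 and det M = −2, so the characteristic polynomial is λ² − (1)λ + (−2) with roots 2 and −1.
Eigenvectors give P = [[3, 1], [2, 1]] with P⁻¹ = [[1, −1], [−2, 3]], and M = P·diag(2, −1)·P⁻¹.
Then M⁶ = P·diag(64, 1)·P⁻¹ = [[192, 1], [128, 1]] · [[1, −1], [−2, 3]] = [[190, −189], [126, −125]].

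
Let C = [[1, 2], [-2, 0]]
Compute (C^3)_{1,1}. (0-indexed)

C^2 = [[-3, 2], [-2, -4]]
C^3 = [[-7, -6], [6, -4]]

-4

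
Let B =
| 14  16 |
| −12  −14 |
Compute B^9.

tr B = 0 and det B = −4, so the characteristic polynomial is λ² − (0)λ + (−4) with roots 2 and −2.
Eigenvectors give P = [[4, −1], [−3, 1]] with P⁻¹ = [[1, 1], [3, 4]], and B = P·diag(2, −2)·P⁻¹.
Then B^9 = P·diag(512, −512)·P⁻¹ = [[2048, 512], [−1536, −512]] · [[1, 1], [3, 4]] = [[3584, 4096], [−3072, −3584]].

[[3584, 4096], [−3072, −3584]]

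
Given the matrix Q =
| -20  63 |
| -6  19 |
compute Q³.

tr Q = -1 and det Q = -2, so the characteristic polynomial is λ² − (-1)λ + (-2) with roots -2 and 1.
Eigenvectors give P = [[7, 3], [2, 1]] with P⁻¹ = [[1, -3], [-2, 7]], and Q = P·diag(-2, 1)·P⁻¹.
Then Q³ = P·diag(-8, 1)·P⁻¹ = [[-56, 3], [-16, 1]] · [[1, -3], [-2, 7]] = [[-62, 189], [-18, 55]].

[[-62, 189], [-18, 55]]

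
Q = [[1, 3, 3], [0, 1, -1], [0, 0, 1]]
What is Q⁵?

[[1, 15, -15], [0, 1, -5], [0, 0, 1]]

Q = I + N where N = [[0, 3, 3], [0, 0, -1], [0, 0, 0]] is strictly upper-triangular, so N³ = 0.
(I + N)⁵ = I + 5·N + 10·N² = [[1, 15, -15], [0, 1, -5], [0, 0, 1]].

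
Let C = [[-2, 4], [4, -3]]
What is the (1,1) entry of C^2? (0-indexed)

25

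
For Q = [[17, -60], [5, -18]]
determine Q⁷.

[[7073, -27780], [2315, -9132]]

tr Q = -1 and det Q = -6, so the characteristic polynomial is λ² − (-1)λ + (-6) with roots 2 and -3.
Eigenvectors give P = [[-4, 3], [-1, 1]] with P⁻¹ = [[-1, 3], [-1, 4]], and Q = P·diag(2, -3)·P⁻¹.
Then Q⁷ = P·diag(128, -2187)·P⁻¹ = [[-512, -6561], [-128, -2187]] · [[-1, 3], [-1, 4]] = [[7073, -27780], [2315, -9132]].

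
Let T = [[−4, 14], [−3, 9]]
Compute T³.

tr T = 5 and det T = 6, so the characteristic polynomial is λ² − (5)λ + (6) with roots 2 and 3.
Eigenvectors give P = [[−7, −2], [−3, −1]] with P⁻¹ = [[−1, 2], [3, −7]], and T = P·diag(2, 3)·P⁻¹.
Then T³ = P·diag(8, 27)·P⁻¹ = [[−56, −54], [−24, −27]] · [[−1, 2], [3, −7]] = [[−106, 266], [−57, 141]].

[[−106, 266], [−57, 141]]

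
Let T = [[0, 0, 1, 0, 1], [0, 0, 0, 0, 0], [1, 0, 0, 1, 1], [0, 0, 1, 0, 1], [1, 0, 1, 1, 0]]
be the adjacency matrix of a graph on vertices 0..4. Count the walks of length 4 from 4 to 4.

The number of length-4 walks from vertex 4 to vertex 4 is entry (4,4) of T⁴, where T is the adjacency matrix.
T² = [[2, 0, 1, 2, 1], [0, 0, 0, 0, 0], [1, 0, 3, 1, 2], [2, 0, 1, 2, 1], [1, 0, 2, 1, 3]]
T³ = [[2, 0, 5, 2, 5], [0, 0, 0, 0, 0], [5, 0, 4, 5, 5], [2, 0, 5, 2, 5], [5, 0, 5, 5, 4]]
T⁴ = [[10, 0, 9, 10, 9], [0, 0, 0, 0, 0], [9, 0, 15, 9, 14], [10, 0, 9, 10, 9], [9, 0, 14, 9, 15]]

15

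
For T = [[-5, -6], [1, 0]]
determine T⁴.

[[211, 390], [-65, -114]]

tr T = -5 and det T = 6, so the characteristic polynomial is λ² − (-5)λ + (6) with roots -3 and -2.
Eigenvectors give P = [[-3, -2], [1, 1]] with P⁻¹ = [[-1, -2], [1, 3]], and T = P·diag(-3, -2)·P⁻¹.
Then T⁴ = P·diag(81, 16)·P⁻¹ = [[-243, -32], [81, 16]] · [[-1, -2], [1, 3]] = [[211, 390], [-65, -114]].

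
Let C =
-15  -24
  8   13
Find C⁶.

tr C = -2 and det C = -3, so the characteristic polynomial is λ² − (-2)λ + (-3) with roots 1 and -3.
Eigenvectors give P = [[-3, -2], [2, 1]] with P⁻¹ = [[1, 2], [-2, -3]], and C = P·diag(1, -3)·P⁻¹.
Then C⁶ = P·diag(1, 729)·P⁻¹ = [[-3, -1458], [2, 729]] · [[1, 2], [-2, -3]] = [[2913, 4368], [-1456, -2183]].

[[2913, 4368], [-1456, -2183]]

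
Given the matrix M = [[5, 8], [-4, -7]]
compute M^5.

tr M = -2 and det M = -3, so the characteristic polynomial is λ² − (-2)λ + (-3) with roots -3 and 1.
Eigenvectors give P = [[-1, -2], [1, 1]] with P⁻¹ = [[1, 2], [-1, -1]], and M = P·diag(-3, 1)·P⁻¹.
Then M^5 = P·diag(-243, 1)·P⁻¹ = [[243, -2], [-243, 1]] · [[1, 2], [-1, -1]] = [[245, 488], [-244, -487]].

[[245, 488], [-244, -487]]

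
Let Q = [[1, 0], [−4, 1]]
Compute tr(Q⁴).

Q = I + N where N = [[0, 0], [−4, 0]] is strictly lower-triangular, so N² = 0.
(I + N)⁴ = I + 4·N = [[1, 0], [−16, 1]].

2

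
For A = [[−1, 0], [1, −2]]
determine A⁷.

[[−1, 0], [127, −128]]

tr A = −3 and det A = 2, so the characteristic polynomial is λ² − (−3)λ + (2) with roots −2 and −1.
Eigenvectors give P = [[0, 1], [−1, 1]] with P⁻¹ = [[1, −1], [1, 0]], and A = P·diag(−2, −1)·P⁻¹.
Then A⁷ = P·diag(−128, −1)·P⁻¹ = [[0, −1], [128, −1]] · [[1, −1], [1, 0]] = [[−1, 0], [127, −128]].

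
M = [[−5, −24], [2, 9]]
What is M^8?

tr M = 4 and det M = 3, so the characteristic polynomial is λ² − (4)λ + (3) with roots 3 and 1.
Eigenvectors give P = [[−3, −4], [1, 1]] with P⁻¹ = [[1, 4], [−1, −3]], and M = P·diag(3, 1)·P⁻¹.
Then M^8 = P·diag(6561, 1)·P⁻¹ = [[−19683, −4], [6561, 1]] · [[1, 4], [−1, −3]] = [[−19679, −78720], [6560, 26241]].

[[−19679, −78720], [6560, 26241]]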